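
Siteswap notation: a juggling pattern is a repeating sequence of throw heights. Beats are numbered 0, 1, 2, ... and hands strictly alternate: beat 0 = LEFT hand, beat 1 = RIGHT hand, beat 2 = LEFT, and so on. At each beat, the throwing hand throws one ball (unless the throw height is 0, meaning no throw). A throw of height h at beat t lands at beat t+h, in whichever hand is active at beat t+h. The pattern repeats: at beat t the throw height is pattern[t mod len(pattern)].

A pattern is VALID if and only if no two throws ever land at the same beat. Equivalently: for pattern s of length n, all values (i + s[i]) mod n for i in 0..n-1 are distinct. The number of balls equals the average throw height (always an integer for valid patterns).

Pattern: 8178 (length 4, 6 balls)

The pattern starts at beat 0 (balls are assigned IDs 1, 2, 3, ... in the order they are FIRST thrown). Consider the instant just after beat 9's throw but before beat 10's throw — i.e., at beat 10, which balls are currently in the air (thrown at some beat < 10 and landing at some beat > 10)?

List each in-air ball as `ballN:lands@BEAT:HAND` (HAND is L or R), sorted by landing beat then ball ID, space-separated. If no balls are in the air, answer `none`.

Answer: ball3:lands@11:R ball4:lands@12:L ball5:lands@13:R ball6:lands@15:R ball1:lands@16:L

Derivation:
Beat 0 (L): throw ball1 h=8 -> lands@8:L; in-air after throw: [b1@8:L]
Beat 1 (R): throw ball2 h=1 -> lands@2:L; in-air after throw: [b2@2:L b1@8:L]
Beat 2 (L): throw ball2 h=7 -> lands@9:R; in-air after throw: [b1@8:L b2@9:R]
Beat 3 (R): throw ball3 h=8 -> lands@11:R; in-air after throw: [b1@8:L b2@9:R b3@11:R]
Beat 4 (L): throw ball4 h=8 -> lands@12:L; in-air after throw: [b1@8:L b2@9:R b3@11:R b4@12:L]
Beat 5 (R): throw ball5 h=1 -> lands@6:L; in-air after throw: [b5@6:L b1@8:L b2@9:R b3@11:R b4@12:L]
Beat 6 (L): throw ball5 h=7 -> lands@13:R; in-air after throw: [b1@8:L b2@9:R b3@11:R b4@12:L b5@13:R]
Beat 7 (R): throw ball6 h=8 -> lands@15:R; in-air after throw: [b1@8:L b2@9:R b3@11:R b4@12:L b5@13:R b6@15:R]
Beat 8 (L): throw ball1 h=8 -> lands@16:L; in-air after throw: [b2@9:R b3@11:R b4@12:L b5@13:R b6@15:R b1@16:L]
Beat 9 (R): throw ball2 h=1 -> lands@10:L; in-air after throw: [b2@10:L b3@11:R b4@12:L b5@13:R b6@15:R b1@16:L]
Beat 10 (L): throw ball2 h=7 -> lands@17:R; in-air after throw: [b3@11:R b4@12:L b5@13:R b6@15:R b1@16:L b2@17:R]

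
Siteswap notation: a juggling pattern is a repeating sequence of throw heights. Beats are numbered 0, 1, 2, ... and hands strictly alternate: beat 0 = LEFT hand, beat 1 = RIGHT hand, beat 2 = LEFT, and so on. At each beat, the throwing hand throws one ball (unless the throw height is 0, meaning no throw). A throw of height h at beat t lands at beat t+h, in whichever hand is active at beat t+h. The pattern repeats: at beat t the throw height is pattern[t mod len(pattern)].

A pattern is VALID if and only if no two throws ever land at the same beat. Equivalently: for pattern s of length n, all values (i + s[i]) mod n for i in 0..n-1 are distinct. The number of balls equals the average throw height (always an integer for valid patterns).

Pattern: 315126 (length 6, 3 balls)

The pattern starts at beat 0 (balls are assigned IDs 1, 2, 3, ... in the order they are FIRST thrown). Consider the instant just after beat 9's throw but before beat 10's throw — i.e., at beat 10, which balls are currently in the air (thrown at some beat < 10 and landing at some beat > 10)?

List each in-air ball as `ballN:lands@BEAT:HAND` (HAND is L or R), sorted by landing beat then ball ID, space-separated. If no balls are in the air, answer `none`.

Beat 0 (L): throw ball1 h=3 -> lands@3:R; in-air after throw: [b1@3:R]
Beat 1 (R): throw ball2 h=1 -> lands@2:L; in-air after throw: [b2@2:L b1@3:R]
Beat 2 (L): throw ball2 h=5 -> lands@7:R; in-air after throw: [b1@3:R b2@7:R]
Beat 3 (R): throw ball1 h=1 -> lands@4:L; in-air after throw: [b1@4:L b2@7:R]
Beat 4 (L): throw ball1 h=2 -> lands@6:L; in-air after throw: [b1@6:L b2@7:R]
Beat 5 (R): throw ball3 h=6 -> lands@11:R; in-air after throw: [b1@6:L b2@7:R b3@11:R]
Beat 6 (L): throw ball1 h=3 -> lands@9:R; in-air after throw: [b2@7:R b1@9:R b3@11:R]
Beat 7 (R): throw ball2 h=1 -> lands@8:L; in-air after throw: [b2@8:L b1@9:R b3@11:R]
Beat 8 (L): throw ball2 h=5 -> lands@13:R; in-air after throw: [b1@9:R b3@11:R b2@13:R]
Beat 9 (R): throw ball1 h=1 -> lands@10:L; in-air after throw: [b1@10:L b3@11:R b2@13:R]
Beat 10 (L): throw ball1 h=2 -> lands@12:L; in-air after throw: [b3@11:R b1@12:L b2@13:R]

Answer: ball3:lands@11:R ball2:lands@13:R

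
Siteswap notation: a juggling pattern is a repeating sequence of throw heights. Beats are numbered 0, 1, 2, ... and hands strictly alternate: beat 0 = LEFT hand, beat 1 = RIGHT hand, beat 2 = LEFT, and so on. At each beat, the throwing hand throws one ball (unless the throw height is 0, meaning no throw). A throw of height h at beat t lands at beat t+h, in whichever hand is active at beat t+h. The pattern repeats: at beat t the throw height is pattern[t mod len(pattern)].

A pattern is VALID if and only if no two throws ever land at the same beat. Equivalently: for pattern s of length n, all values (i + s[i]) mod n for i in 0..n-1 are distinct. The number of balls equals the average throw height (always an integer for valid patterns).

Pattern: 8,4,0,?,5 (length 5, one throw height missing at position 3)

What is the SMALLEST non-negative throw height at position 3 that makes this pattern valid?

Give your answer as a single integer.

i=0: (0 + 8) mod 5 = 3
i=1: (1 + 4) mod 5 = 0
i=2: (2 + 0) mod 5 = 2
i=3: s[i]=? (unknown)
i=4: (4 + 5) mod 5 = 4
Known residues: [0, 2, 3, 4]; need a permutation of 0..4, so missing residue r = 1
Need (3 + s) mod 5 = 1; smallest s = (1 - 3) mod 5 = 3

Answer: 3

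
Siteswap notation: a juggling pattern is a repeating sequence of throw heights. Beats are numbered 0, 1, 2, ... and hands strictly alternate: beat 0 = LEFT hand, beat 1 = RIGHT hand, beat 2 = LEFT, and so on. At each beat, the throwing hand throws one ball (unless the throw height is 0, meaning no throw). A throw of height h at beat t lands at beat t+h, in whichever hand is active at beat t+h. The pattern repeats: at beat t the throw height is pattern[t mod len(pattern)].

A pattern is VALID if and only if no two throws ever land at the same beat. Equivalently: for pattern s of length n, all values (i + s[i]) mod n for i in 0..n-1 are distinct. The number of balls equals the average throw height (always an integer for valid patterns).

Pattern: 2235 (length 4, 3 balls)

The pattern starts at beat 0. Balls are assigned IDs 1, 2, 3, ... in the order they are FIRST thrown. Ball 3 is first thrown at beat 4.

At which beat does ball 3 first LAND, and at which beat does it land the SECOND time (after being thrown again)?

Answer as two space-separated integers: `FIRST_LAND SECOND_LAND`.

Answer: 6 9

Derivation:
Beat 0 (L): throw ball1 h=2 -> lands@2:L; in-air after throw: [b1@2:L]
Beat 1 (R): throw ball2 h=2 -> lands@3:R; in-air after throw: [b1@2:L b2@3:R]
Beat 2 (L): throw ball1 h=3 -> lands@5:R; in-air after throw: [b2@3:R b1@5:R]
Beat 3 (R): throw ball2 h=5 -> lands@8:L; in-air after throw: [b1@5:R b2@8:L]
Beat 4 (L): throw ball3 h=2 -> lands@6:L; in-air after throw: [b1@5:R b3@6:L b2@8:L]
Beat 5 (R): throw ball1 h=2 -> lands@7:R; in-air after throw: [b3@6:L b1@7:R b2@8:L]
Beat 6 (L): throw ball3 h=3 -> lands@9:R; in-air after throw: [b1@7:R b2@8:L b3@9:R]
Beat 7 (R): throw ball1 h=5 -> lands@12:L; in-air after throw: [b2@8:L b3@9:R b1@12:L]
Beat 8 (L): throw ball2 h=2 -> lands@10:L; in-air after throw: [b3@9:R b2@10:L b1@12:L]
Beat 9 (R): throw ball3 h=2 -> lands@11:R; in-air after throw: [b2@10:L b3@11:R b1@12:L]
Ball 3: thrown@4 h=2 -> first land @6; rethrown@6 h=3 -> second land @9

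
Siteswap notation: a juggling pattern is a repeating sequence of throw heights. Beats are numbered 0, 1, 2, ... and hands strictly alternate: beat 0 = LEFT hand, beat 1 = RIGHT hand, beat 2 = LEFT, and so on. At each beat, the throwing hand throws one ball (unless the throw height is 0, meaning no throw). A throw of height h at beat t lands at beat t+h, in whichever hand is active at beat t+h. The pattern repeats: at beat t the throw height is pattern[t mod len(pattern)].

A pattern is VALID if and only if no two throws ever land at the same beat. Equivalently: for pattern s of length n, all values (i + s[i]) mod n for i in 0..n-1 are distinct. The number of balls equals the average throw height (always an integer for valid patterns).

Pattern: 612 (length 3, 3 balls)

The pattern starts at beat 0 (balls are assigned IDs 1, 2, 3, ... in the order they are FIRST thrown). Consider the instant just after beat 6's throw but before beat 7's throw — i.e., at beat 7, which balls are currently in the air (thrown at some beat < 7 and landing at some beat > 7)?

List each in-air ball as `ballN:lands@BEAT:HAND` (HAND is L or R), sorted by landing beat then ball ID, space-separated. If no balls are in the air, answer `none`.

Answer: ball3:lands@9:R ball1:lands@12:L

Derivation:
Beat 0 (L): throw ball1 h=6 -> lands@6:L; in-air after throw: [b1@6:L]
Beat 1 (R): throw ball2 h=1 -> lands@2:L; in-air after throw: [b2@2:L b1@6:L]
Beat 2 (L): throw ball2 h=2 -> lands@4:L; in-air after throw: [b2@4:L b1@6:L]
Beat 3 (R): throw ball3 h=6 -> lands@9:R; in-air after throw: [b2@4:L b1@6:L b3@9:R]
Beat 4 (L): throw ball2 h=1 -> lands@5:R; in-air after throw: [b2@5:R b1@6:L b3@9:R]
Beat 5 (R): throw ball2 h=2 -> lands@7:R; in-air after throw: [b1@6:L b2@7:R b3@9:R]
Beat 6 (L): throw ball1 h=6 -> lands@12:L; in-air after throw: [b2@7:R b3@9:R b1@12:L]
Beat 7 (R): throw ball2 h=1 -> lands@8:L; in-air after throw: [b2@8:L b3@9:R b1@12:L]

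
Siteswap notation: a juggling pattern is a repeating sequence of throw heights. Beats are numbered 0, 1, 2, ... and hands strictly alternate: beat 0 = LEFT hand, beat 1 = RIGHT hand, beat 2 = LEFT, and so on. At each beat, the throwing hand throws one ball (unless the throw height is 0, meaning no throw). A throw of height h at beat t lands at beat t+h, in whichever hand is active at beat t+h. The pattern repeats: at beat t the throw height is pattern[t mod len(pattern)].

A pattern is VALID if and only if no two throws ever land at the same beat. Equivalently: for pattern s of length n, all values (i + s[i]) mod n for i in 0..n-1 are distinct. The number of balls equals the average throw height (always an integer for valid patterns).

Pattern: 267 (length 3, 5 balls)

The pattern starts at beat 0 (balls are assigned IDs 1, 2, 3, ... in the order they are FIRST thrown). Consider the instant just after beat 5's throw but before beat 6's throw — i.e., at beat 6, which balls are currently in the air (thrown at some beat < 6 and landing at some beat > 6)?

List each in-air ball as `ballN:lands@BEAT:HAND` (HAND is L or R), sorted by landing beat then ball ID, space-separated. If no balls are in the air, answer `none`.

Beat 0 (L): throw ball1 h=2 -> lands@2:L; in-air after throw: [b1@2:L]
Beat 1 (R): throw ball2 h=6 -> lands@7:R; in-air after throw: [b1@2:L b2@7:R]
Beat 2 (L): throw ball1 h=7 -> lands@9:R; in-air after throw: [b2@7:R b1@9:R]
Beat 3 (R): throw ball3 h=2 -> lands@5:R; in-air after throw: [b3@5:R b2@7:R b1@9:R]
Beat 4 (L): throw ball4 h=6 -> lands@10:L; in-air after throw: [b3@5:R b2@7:R b1@9:R b4@10:L]
Beat 5 (R): throw ball3 h=7 -> lands@12:L; in-air after throw: [b2@7:R b1@9:R b4@10:L b3@12:L]
Beat 6 (L): throw ball5 h=2 -> lands@8:L; in-air after throw: [b2@7:R b5@8:L b1@9:R b4@10:L b3@12:L]

Answer: ball2:lands@7:R ball1:lands@9:R ball4:lands@10:L ball3:lands@12:L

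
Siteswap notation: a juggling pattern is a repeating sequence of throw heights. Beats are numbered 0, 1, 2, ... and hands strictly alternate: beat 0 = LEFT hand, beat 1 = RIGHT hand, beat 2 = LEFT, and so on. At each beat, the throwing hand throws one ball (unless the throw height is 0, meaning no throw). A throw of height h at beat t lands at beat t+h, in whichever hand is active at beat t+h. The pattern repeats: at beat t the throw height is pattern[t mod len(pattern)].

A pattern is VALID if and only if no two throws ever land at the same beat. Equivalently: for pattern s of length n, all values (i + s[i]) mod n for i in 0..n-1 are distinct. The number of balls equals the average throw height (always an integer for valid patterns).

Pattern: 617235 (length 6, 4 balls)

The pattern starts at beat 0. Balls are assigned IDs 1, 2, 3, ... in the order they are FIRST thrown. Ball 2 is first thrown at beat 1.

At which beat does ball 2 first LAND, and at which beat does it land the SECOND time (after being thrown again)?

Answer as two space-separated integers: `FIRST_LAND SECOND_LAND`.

Answer: 2 9

Derivation:
Beat 0 (L): throw ball1 h=6 -> lands@6:L; in-air after throw: [b1@6:L]
Beat 1 (R): throw ball2 h=1 -> lands@2:L; in-air after throw: [b2@2:L b1@6:L]
Beat 2 (L): throw ball2 h=7 -> lands@9:R; in-air after throw: [b1@6:L b2@9:R]
Beat 3 (R): throw ball3 h=2 -> lands@5:R; in-air after throw: [b3@5:R b1@6:L b2@9:R]
Beat 4 (L): throw ball4 h=3 -> lands@7:R; in-air after throw: [b3@5:R b1@6:L b4@7:R b2@9:R]
Beat 5 (R): throw ball3 h=5 -> lands@10:L; in-air after throw: [b1@6:L b4@7:R b2@9:R b3@10:L]
Beat 6 (L): throw ball1 h=6 -> lands@12:L; in-air after throw: [b4@7:R b2@9:R b3@10:L b1@12:L]
Beat 7 (R): throw ball4 h=1 -> lands@8:L; in-air after throw: [b4@8:L b2@9:R b3@10:L b1@12:L]
Beat 8 (L): throw ball4 h=7 -> lands@15:R; in-air after throw: [b2@9:R b3@10:L b1@12:L b4@15:R]
Beat 9 (R): throw ball2 h=2 -> lands@11:R; in-air after throw: [b3@10:L b2@11:R b1@12:L b4@15:R]
Ball 2: thrown@1 h=1 -> first land @2; rethrown@2 h=7 -> second land @9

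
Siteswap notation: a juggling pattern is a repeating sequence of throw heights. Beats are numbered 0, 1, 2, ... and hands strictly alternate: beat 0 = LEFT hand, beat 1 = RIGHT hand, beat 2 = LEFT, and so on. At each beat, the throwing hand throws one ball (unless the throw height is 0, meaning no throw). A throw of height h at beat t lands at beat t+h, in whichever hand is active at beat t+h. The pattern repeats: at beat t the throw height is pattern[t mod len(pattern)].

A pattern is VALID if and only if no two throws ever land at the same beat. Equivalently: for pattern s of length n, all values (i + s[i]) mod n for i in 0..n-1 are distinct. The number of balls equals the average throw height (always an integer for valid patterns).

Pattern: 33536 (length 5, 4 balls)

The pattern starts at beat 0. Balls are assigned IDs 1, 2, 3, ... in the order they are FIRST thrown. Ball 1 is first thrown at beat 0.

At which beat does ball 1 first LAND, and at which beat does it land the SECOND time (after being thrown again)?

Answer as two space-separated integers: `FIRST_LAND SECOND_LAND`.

Beat 0 (L): throw ball1 h=3 -> lands@3:R; in-air after throw: [b1@3:R]
Beat 1 (R): throw ball2 h=3 -> lands@4:L; in-air after throw: [b1@3:R b2@4:L]
Beat 2 (L): throw ball3 h=5 -> lands@7:R; in-air after throw: [b1@3:R b2@4:L b3@7:R]
Beat 3 (R): throw ball1 h=3 -> lands@6:L; in-air after throw: [b2@4:L b1@6:L b3@7:R]
Beat 4 (L): throw ball2 h=6 -> lands@10:L; in-air after throw: [b1@6:L b3@7:R b2@10:L]
Beat 5 (R): throw ball4 h=3 -> lands@8:L; in-air after throw: [b1@6:L b3@7:R b4@8:L b2@10:L]
Beat 6 (L): throw ball1 h=3 -> lands@9:R; in-air after throw: [b3@7:R b4@8:L b1@9:R b2@10:L]
Ball 1: thrown@0 h=3 -> first land @3; rethrown@3 h=3 -> second land @6

Answer: 3 6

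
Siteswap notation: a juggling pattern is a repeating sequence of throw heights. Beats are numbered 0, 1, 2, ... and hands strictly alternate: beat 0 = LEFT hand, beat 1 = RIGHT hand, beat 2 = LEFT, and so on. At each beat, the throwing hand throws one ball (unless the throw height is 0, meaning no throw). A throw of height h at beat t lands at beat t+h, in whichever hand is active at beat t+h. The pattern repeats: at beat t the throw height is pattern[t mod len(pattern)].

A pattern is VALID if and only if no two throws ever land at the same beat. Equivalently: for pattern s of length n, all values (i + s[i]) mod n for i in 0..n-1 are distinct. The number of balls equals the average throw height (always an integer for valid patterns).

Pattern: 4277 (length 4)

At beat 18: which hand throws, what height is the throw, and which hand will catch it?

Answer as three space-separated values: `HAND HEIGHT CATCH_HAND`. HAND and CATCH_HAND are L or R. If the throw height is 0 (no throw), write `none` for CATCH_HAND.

Answer: L 7 R

Derivation:
Beat 18: 18 mod 2 = 0, so hand = L
Throw height = pattern[18 mod 4] = pattern[2] = 7
Lands at beat 18+7=25, 25 mod 2 = 1, so catch hand = R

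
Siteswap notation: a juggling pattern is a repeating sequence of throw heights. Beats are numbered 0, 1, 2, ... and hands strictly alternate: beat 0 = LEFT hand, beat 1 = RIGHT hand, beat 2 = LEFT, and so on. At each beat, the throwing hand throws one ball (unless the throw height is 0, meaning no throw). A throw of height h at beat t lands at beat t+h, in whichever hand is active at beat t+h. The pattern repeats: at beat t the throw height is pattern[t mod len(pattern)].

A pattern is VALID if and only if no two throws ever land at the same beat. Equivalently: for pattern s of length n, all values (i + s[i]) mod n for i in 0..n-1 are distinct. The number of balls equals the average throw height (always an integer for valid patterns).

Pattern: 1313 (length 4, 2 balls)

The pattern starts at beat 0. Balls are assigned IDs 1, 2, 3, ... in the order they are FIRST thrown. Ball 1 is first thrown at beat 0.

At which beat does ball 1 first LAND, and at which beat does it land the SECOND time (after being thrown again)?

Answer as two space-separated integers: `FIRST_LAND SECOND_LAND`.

Answer: 1 4

Derivation:
Beat 0 (L): throw ball1 h=1 -> lands@1:R; in-air after throw: [b1@1:R]
Beat 1 (R): throw ball1 h=3 -> lands@4:L; in-air after throw: [b1@4:L]
Beat 2 (L): throw ball2 h=1 -> lands@3:R; in-air after throw: [b2@3:R b1@4:L]
Beat 3 (R): throw ball2 h=3 -> lands@6:L; in-air after throw: [b1@4:L b2@6:L]
Beat 4 (L): throw ball1 h=1 -> lands@5:R; in-air after throw: [b1@5:R b2@6:L]
Ball 1: thrown@0 h=1 -> first land @1; rethrown@1 h=3 -> second land @4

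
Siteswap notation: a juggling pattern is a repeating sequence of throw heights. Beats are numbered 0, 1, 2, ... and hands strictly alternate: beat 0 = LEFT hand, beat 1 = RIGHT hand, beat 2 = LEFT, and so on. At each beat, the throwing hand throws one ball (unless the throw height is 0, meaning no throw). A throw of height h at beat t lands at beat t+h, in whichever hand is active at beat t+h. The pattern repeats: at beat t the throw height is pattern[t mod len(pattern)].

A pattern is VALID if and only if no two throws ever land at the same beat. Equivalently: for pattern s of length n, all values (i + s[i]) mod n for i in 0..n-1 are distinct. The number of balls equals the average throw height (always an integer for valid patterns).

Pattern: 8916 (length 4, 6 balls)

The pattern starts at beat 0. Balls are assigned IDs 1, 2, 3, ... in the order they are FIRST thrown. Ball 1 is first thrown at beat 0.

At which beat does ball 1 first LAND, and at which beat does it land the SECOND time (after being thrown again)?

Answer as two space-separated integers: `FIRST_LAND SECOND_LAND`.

Answer: 8 16

Derivation:
Beat 0 (L): throw ball1 h=8 -> lands@8:L; in-air after throw: [b1@8:L]
Beat 1 (R): throw ball2 h=9 -> lands@10:L; in-air after throw: [b1@8:L b2@10:L]
Beat 2 (L): throw ball3 h=1 -> lands@3:R; in-air after throw: [b3@3:R b1@8:L b2@10:L]
Beat 3 (R): throw ball3 h=6 -> lands@9:R; in-air after throw: [b1@8:L b3@9:R b2@10:L]
Beat 4 (L): throw ball4 h=8 -> lands@12:L; in-air after throw: [b1@8:L b3@9:R b2@10:L b4@12:L]
Beat 5 (R): throw ball5 h=9 -> lands@14:L; in-air after throw: [b1@8:L b3@9:R b2@10:L b4@12:L b5@14:L]
Beat 6 (L): throw ball6 h=1 -> lands@7:R; in-air after throw: [b6@7:R b1@8:L b3@9:R b2@10:L b4@12:L b5@14:L]
Beat 7 (R): throw ball6 h=6 -> lands@13:R; in-air after throw: [b1@8:L b3@9:R b2@10:L b4@12:L b6@13:R b5@14:L]
Beat 8 (L): throw ball1 h=8 -> lands@16:L; in-air after throw: [b3@9:R b2@10:L b4@12:L b6@13:R b5@14:L b1@16:L]
Beat 9 (R): throw ball3 h=9 -> lands@18:L; in-air after throw: [b2@10:L b4@12:L b6@13:R b5@14:L b1@16:L b3@18:L]
Beat 10 (L): throw ball2 h=1 -> lands@11:R; in-air after throw: [b2@11:R b4@12:L b6@13:R b5@14:L b1@16:L b3@18:L]
Beat 11 (R): throw ball2 h=6 -> lands@17:R; in-air after throw: [b4@12:L b6@13:R b5@14:L b1@16:L b2@17:R b3@18:L]
Beat 12 (L): throw ball4 h=8 -> lands@20:L; in-air after throw: [b6@13:R b5@14:L b1@16:L b2@17:R b3@18:L b4@20:L]
Beat 13 (R): throw ball6 h=9 -> lands@22:L; in-air after throw: [b5@14:L b1@16:L b2@17:R b3@18:L b4@20:L b6@22:L]
Beat 14 (L): throw ball5 h=1 -> lands@15:R; in-air after throw: [b5@15:R b1@16:L b2@17:R b3@18:L b4@20:L b6@22:L]
Beat 15 (R): throw ball5 h=6 -> lands@21:R; in-air after throw: [b1@16:L b2@17:R b3@18:L b4@20:L b5@21:R b6@22:L]
Beat 16 (L): throw ball1 h=8 -> lands@24:L; in-air after throw: [b2@17:R b3@18:L b4@20:L b5@21:R b6@22:L b1@24:L]
Ball 1: thrown@0 h=8 -> first land @8; rethrown@8 h=8 -> second land @16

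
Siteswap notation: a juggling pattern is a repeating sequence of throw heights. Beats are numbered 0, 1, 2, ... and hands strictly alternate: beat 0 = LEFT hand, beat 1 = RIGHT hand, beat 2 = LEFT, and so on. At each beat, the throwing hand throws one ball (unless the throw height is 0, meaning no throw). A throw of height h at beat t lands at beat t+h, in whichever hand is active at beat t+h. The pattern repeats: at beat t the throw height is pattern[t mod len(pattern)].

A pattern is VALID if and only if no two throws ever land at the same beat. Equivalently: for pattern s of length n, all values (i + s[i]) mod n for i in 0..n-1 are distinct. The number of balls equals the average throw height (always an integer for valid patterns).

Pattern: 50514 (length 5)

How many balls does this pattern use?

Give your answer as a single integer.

Answer: 3

Derivation:
Pattern = [5, 0, 5, 1, 4], length n = 5
  position 0: throw height = 5, running sum = 5
  position 1: throw height = 0, running sum = 5
  position 2: throw height = 5, running sum = 10
  position 3: throw height = 1, running sum = 11
  position 4: throw height = 4, running sum = 15
Total sum = 15; balls = sum / n = 15 / 5 = 3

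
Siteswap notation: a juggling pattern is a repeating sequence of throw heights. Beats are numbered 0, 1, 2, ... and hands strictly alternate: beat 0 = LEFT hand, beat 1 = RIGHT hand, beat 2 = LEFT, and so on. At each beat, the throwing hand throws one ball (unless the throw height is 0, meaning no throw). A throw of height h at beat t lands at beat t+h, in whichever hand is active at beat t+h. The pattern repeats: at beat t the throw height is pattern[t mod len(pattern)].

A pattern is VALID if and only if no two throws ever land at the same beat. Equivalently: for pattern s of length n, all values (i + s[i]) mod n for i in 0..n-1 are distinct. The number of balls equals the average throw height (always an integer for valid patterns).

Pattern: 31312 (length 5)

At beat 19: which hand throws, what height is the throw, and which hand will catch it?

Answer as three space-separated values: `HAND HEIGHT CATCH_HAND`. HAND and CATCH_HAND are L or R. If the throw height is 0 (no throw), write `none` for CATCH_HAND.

Beat 19: 19 mod 2 = 1, so hand = R
Throw height = pattern[19 mod 5] = pattern[4] = 2
Lands at beat 19+2=21, 21 mod 2 = 1, so catch hand = R

Answer: R 2 R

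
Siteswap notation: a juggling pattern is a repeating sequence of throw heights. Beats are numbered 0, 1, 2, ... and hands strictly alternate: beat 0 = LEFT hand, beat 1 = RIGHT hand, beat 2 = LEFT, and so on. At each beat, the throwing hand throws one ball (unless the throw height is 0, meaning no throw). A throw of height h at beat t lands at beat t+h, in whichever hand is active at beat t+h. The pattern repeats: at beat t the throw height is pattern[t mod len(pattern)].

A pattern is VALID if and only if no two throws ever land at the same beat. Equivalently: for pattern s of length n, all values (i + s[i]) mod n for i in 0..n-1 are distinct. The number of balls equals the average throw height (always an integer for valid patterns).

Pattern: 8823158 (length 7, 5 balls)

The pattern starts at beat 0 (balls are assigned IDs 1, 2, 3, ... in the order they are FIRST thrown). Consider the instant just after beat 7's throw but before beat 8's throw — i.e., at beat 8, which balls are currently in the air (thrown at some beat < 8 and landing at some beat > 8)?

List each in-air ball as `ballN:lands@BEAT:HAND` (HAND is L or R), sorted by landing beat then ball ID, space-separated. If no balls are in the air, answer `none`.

Beat 0 (L): throw ball1 h=8 -> lands@8:L; in-air after throw: [b1@8:L]
Beat 1 (R): throw ball2 h=8 -> lands@9:R; in-air after throw: [b1@8:L b2@9:R]
Beat 2 (L): throw ball3 h=2 -> lands@4:L; in-air after throw: [b3@4:L b1@8:L b2@9:R]
Beat 3 (R): throw ball4 h=3 -> lands@6:L; in-air after throw: [b3@4:L b4@6:L b1@8:L b2@9:R]
Beat 4 (L): throw ball3 h=1 -> lands@5:R; in-air after throw: [b3@5:R b4@6:L b1@8:L b2@9:R]
Beat 5 (R): throw ball3 h=5 -> lands@10:L; in-air after throw: [b4@6:L b1@8:L b2@9:R b3@10:L]
Beat 6 (L): throw ball4 h=8 -> lands@14:L; in-air after throw: [b1@8:L b2@9:R b3@10:L b4@14:L]
Beat 7 (R): throw ball5 h=8 -> lands@15:R; in-air after throw: [b1@8:L b2@9:R b3@10:L b4@14:L b5@15:R]
Beat 8 (L): throw ball1 h=8 -> lands@16:L; in-air after throw: [b2@9:R b3@10:L b4@14:L b5@15:R b1@16:L]

Answer: ball2:lands@9:R ball3:lands@10:L ball4:lands@14:L ball5:lands@15:R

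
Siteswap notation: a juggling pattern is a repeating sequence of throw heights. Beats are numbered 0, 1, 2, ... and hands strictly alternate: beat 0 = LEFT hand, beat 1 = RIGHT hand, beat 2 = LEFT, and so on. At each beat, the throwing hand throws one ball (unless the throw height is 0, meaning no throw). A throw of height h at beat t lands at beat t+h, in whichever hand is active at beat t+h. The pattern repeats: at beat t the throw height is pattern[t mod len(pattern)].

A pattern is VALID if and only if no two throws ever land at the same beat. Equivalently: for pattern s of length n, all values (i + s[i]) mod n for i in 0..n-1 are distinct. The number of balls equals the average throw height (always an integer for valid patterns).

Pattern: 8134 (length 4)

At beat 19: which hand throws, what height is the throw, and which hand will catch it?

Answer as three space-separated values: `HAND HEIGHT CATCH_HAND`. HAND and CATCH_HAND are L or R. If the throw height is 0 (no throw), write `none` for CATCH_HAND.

Beat 19: 19 mod 2 = 1, so hand = R
Throw height = pattern[19 mod 4] = pattern[3] = 4
Lands at beat 19+4=23, 23 mod 2 = 1, so catch hand = R

Answer: R 4 R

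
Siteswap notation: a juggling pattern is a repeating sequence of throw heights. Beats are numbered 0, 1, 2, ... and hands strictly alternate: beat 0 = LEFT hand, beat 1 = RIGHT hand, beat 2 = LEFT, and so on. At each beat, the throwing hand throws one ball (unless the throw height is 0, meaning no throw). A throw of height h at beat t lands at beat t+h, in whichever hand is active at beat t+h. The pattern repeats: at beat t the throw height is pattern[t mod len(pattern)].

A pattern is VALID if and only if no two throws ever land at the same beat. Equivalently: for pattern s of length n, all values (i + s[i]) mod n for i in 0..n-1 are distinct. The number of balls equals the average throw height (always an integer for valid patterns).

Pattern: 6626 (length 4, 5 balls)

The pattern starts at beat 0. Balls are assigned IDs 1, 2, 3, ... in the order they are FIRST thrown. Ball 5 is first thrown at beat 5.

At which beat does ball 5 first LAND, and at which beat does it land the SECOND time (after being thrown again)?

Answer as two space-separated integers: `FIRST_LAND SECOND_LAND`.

Beat 0 (L): throw ball1 h=6 -> lands@6:L; in-air after throw: [b1@6:L]
Beat 1 (R): throw ball2 h=6 -> lands@7:R; in-air after throw: [b1@6:L b2@7:R]
Beat 2 (L): throw ball3 h=2 -> lands@4:L; in-air after throw: [b3@4:L b1@6:L b2@7:R]
Beat 3 (R): throw ball4 h=6 -> lands@9:R; in-air after throw: [b3@4:L b1@6:L b2@7:R b4@9:R]
Beat 4 (L): throw ball3 h=6 -> lands@10:L; in-air after throw: [b1@6:L b2@7:R b4@9:R b3@10:L]
Beat 5 (R): throw ball5 h=6 -> lands@11:R; in-air after throw: [b1@6:L b2@7:R b4@9:R b3@10:L b5@11:R]
Beat 6 (L): throw ball1 h=2 -> lands@8:L; in-air after throw: [b2@7:R b1@8:L b4@9:R b3@10:L b5@11:R]
Beat 7 (R): throw ball2 h=6 -> lands@13:R; in-air after throw: [b1@8:L b4@9:R b3@10:L b5@11:R b2@13:R]
Beat 8 (L): throw ball1 h=6 -> lands@14:L; in-air after throw: [b4@9:R b3@10:L b5@11:R b2@13:R b1@14:L]
Beat 9 (R): throw ball4 h=6 -> lands@15:R; in-air after throw: [b3@10:L b5@11:R b2@13:R b1@14:L b4@15:R]
Beat 10 (L): throw ball3 h=2 -> lands@12:L; in-air after throw: [b5@11:R b3@12:L b2@13:R b1@14:L b4@15:R]
Beat 11 (R): throw ball5 h=6 -> lands@17:R; in-air after throw: [b3@12:L b2@13:R b1@14:L b4@15:R b5@17:R]
Beat 12 (L): throw ball3 h=6 -> lands@18:L; in-air after throw: [b2@13:R b1@14:L b4@15:R b5@17:R b3@18:L]
Beat 13 (R): throw ball2 h=6 -> lands@19:R; in-air after throw: [b1@14:L b4@15:R b5@17:R b3@18:L b2@19:R]
Beat 14 (L): throw ball1 h=2 -> lands@16:L; in-air after throw: [b4@15:R b1@16:L b5@17:R b3@18:L b2@19:R]
Beat 15 (R): throw ball4 h=6 -> lands@21:R; in-air after throw: [b1@16:L b5@17:R b3@18:L b2@19:R b4@21:R]
Beat 16 (L): throw ball1 h=6 -> lands@22:L; in-air after throw: [b5@17:R b3@18:L b2@19:R b4@21:R b1@22:L]
Beat 17 (R): throw ball5 h=6 -> lands@23:R; in-air after throw: [b3@18:L b2@19:R b4@21:R b1@22:L b5@23:R]
Ball 5: thrown@5 h=6 -> first land @11; rethrown@11 h=6 -> second land @17

Answer: 11 17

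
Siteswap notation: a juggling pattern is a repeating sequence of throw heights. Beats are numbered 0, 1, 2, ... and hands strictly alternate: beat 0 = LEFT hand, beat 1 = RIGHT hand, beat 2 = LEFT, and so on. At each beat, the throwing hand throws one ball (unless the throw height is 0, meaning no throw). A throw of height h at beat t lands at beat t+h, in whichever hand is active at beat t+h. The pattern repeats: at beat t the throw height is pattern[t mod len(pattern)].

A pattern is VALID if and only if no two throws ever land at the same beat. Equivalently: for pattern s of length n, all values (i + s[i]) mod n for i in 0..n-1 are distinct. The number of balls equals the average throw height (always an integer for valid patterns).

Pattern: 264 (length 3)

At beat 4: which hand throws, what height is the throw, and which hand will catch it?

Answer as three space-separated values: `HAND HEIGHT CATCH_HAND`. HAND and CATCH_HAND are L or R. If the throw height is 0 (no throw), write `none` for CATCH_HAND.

Answer: L 6 L

Derivation:
Beat 4: 4 mod 2 = 0, so hand = L
Throw height = pattern[4 mod 3] = pattern[1] = 6
Lands at beat 4+6=10, 10 mod 2 = 0, so catch hand = L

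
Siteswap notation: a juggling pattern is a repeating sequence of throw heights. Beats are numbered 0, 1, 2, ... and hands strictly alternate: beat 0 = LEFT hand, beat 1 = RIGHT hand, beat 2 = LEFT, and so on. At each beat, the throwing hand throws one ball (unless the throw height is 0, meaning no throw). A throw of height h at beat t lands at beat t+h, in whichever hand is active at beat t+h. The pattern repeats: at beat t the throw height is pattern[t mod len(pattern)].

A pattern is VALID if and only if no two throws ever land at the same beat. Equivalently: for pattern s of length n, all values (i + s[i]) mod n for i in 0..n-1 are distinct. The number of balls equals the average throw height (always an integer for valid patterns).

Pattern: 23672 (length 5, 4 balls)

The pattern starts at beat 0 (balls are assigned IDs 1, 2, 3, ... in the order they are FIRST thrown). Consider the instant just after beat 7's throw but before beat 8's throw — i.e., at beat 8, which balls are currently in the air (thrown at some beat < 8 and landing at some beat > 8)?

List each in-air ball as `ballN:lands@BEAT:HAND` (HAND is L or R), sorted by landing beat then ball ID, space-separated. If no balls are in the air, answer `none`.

Beat 0 (L): throw ball1 h=2 -> lands@2:L; in-air after throw: [b1@2:L]
Beat 1 (R): throw ball2 h=3 -> lands@4:L; in-air after throw: [b1@2:L b2@4:L]
Beat 2 (L): throw ball1 h=6 -> lands@8:L; in-air after throw: [b2@4:L b1@8:L]
Beat 3 (R): throw ball3 h=7 -> lands@10:L; in-air after throw: [b2@4:L b1@8:L b3@10:L]
Beat 4 (L): throw ball2 h=2 -> lands@6:L; in-air after throw: [b2@6:L b1@8:L b3@10:L]
Beat 5 (R): throw ball4 h=2 -> lands@7:R; in-air after throw: [b2@6:L b4@7:R b1@8:L b3@10:L]
Beat 6 (L): throw ball2 h=3 -> lands@9:R; in-air after throw: [b4@7:R b1@8:L b2@9:R b3@10:L]
Beat 7 (R): throw ball4 h=6 -> lands@13:R; in-air after throw: [b1@8:L b2@9:R b3@10:L b4@13:R]
Beat 8 (L): throw ball1 h=7 -> lands@15:R; in-air after throw: [b2@9:R b3@10:L b4@13:R b1@15:R]

Answer: ball2:lands@9:R ball3:lands@10:L ball4:lands@13:R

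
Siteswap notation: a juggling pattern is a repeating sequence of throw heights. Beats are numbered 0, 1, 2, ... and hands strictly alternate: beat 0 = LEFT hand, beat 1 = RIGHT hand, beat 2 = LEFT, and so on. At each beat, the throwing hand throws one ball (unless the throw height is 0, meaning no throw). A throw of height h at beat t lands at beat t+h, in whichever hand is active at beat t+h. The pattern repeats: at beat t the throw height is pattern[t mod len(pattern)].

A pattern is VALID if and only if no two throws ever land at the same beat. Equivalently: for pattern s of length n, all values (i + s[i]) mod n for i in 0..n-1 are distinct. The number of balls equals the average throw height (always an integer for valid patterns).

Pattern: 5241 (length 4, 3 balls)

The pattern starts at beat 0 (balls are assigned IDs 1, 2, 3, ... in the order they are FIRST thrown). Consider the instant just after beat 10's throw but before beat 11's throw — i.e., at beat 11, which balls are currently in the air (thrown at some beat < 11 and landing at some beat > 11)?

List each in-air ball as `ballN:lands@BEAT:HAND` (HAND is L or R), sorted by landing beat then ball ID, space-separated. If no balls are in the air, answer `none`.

Answer: ball1:lands@13:R ball3:lands@14:L

Derivation:
Beat 0 (L): throw ball1 h=5 -> lands@5:R; in-air after throw: [b1@5:R]
Beat 1 (R): throw ball2 h=2 -> lands@3:R; in-air after throw: [b2@3:R b1@5:R]
Beat 2 (L): throw ball3 h=4 -> lands@6:L; in-air after throw: [b2@3:R b1@5:R b3@6:L]
Beat 3 (R): throw ball2 h=1 -> lands@4:L; in-air after throw: [b2@4:L b1@5:R b3@6:L]
Beat 4 (L): throw ball2 h=5 -> lands@9:R; in-air after throw: [b1@5:R b3@6:L b2@9:R]
Beat 5 (R): throw ball1 h=2 -> lands@7:R; in-air after throw: [b3@6:L b1@7:R b2@9:R]
Beat 6 (L): throw ball3 h=4 -> lands@10:L; in-air after throw: [b1@7:R b2@9:R b3@10:L]
Beat 7 (R): throw ball1 h=1 -> lands@8:L; in-air after throw: [b1@8:L b2@9:R b3@10:L]
Beat 8 (L): throw ball1 h=5 -> lands@13:R; in-air after throw: [b2@9:R b3@10:L b1@13:R]
Beat 9 (R): throw ball2 h=2 -> lands@11:R; in-air after throw: [b3@10:L b2@11:R b1@13:R]
Beat 10 (L): throw ball3 h=4 -> lands@14:L; in-air after throw: [b2@11:R b1@13:R b3@14:L]
Beat 11 (R): throw ball2 h=1 -> lands@12:L; in-air after throw: [b2@12:L b1@13:R b3@14:L]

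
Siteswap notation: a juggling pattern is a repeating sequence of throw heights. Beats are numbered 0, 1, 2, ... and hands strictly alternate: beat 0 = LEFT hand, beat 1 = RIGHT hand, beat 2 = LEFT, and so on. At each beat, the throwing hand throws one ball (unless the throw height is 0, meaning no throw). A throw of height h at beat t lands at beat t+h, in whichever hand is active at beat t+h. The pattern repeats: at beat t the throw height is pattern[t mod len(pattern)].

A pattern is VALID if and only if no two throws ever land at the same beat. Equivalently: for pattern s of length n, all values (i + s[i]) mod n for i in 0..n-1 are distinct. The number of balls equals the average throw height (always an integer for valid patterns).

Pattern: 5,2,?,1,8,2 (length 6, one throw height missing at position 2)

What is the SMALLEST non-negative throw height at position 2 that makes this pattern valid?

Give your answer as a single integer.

i=0: (0 + 5) mod 6 = 5
i=1: (1 + 2) mod 6 = 3
i=2: s[i]=? (unknown)
i=3: (3 + 1) mod 6 = 4
i=4: (4 + 8) mod 6 = 0
i=5: (5 + 2) mod 6 = 1
Known residues: [0, 1, 3, 4, 5]; need a permutation of 0..5, so missing residue r = 2
Need (2 + s) mod 6 = 2; smallest s = (2 - 2) mod 6 = 0

Answer: 0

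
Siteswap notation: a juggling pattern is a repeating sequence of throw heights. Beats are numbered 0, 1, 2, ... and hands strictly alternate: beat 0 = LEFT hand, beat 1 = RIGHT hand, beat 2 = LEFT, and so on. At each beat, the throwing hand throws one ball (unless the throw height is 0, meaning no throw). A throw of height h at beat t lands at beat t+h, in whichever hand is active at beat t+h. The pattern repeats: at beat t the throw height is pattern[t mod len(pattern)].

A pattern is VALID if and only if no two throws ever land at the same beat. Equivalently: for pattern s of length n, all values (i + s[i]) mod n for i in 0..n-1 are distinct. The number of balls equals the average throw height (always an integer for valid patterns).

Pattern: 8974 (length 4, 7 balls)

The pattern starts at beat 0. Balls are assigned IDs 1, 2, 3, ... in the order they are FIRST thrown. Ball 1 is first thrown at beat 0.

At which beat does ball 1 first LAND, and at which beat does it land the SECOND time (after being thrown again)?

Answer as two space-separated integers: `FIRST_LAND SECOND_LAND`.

Answer: 8 16

Derivation:
Beat 0 (L): throw ball1 h=8 -> lands@8:L; in-air after throw: [b1@8:L]
Beat 1 (R): throw ball2 h=9 -> lands@10:L; in-air after throw: [b1@8:L b2@10:L]
Beat 2 (L): throw ball3 h=7 -> lands@9:R; in-air after throw: [b1@8:L b3@9:R b2@10:L]
Beat 3 (R): throw ball4 h=4 -> lands@7:R; in-air after throw: [b4@7:R b1@8:L b3@9:R b2@10:L]
Beat 4 (L): throw ball5 h=8 -> lands@12:L; in-air after throw: [b4@7:R b1@8:L b3@9:R b2@10:L b5@12:L]
Beat 5 (R): throw ball6 h=9 -> lands@14:L; in-air after throw: [b4@7:R b1@8:L b3@9:R b2@10:L b5@12:L b6@14:L]
Beat 6 (L): throw ball7 h=7 -> lands@13:R; in-air after throw: [b4@7:R b1@8:L b3@9:R b2@10:L b5@12:L b7@13:R b6@14:L]
Beat 7 (R): throw ball4 h=4 -> lands@11:R; in-air after throw: [b1@8:L b3@9:R b2@10:L b4@11:R b5@12:L b7@13:R b6@14:L]
Beat 8 (L): throw ball1 h=8 -> lands@16:L; in-air after throw: [b3@9:R b2@10:L b4@11:R b5@12:L b7@13:R b6@14:L b1@16:L]
Beat 9 (R): throw ball3 h=9 -> lands@18:L; in-air after throw: [b2@10:L b4@11:R b5@12:L b7@13:R b6@14:L b1@16:L b3@18:L]
Beat 10 (L): throw ball2 h=7 -> lands@17:R; in-air after throw: [b4@11:R b5@12:L b7@13:R b6@14:L b1@16:L b2@17:R b3@18:L]
Beat 11 (R): throw ball4 h=4 -> lands@15:R; in-air after throw: [b5@12:L b7@13:R b6@14:L b4@15:R b1@16:L b2@17:R b3@18:L]
Beat 12 (L): throw ball5 h=8 -> lands@20:L; in-air after throw: [b7@13:R b6@14:L b4@15:R b1@16:L b2@17:R b3@18:L b5@20:L]
Beat 13 (R): throw ball7 h=9 -> lands@22:L; in-air after throw: [b6@14:L b4@15:R b1@16:L b2@17:R b3@18:L b5@20:L b7@22:L]
Ball 1: thrown@0 h=8 -> first land @8; rethrown@8 h=8 -> second land @16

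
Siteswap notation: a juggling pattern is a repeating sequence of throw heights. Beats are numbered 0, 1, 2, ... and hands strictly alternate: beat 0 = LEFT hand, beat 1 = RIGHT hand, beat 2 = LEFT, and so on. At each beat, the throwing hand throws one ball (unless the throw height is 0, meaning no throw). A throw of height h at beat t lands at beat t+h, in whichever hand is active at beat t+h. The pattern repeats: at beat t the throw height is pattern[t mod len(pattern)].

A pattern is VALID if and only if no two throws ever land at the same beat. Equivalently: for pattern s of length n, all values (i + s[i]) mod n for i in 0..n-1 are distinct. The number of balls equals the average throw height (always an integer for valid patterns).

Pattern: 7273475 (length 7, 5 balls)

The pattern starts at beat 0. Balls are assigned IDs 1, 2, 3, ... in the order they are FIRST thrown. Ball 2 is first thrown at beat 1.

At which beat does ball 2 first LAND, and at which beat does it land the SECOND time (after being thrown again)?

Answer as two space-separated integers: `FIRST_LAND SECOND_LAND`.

Beat 0 (L): throw ball1 h=7 -> lands@7:R; in-air after throw: [b1@7:R]
Beat 1 (R): throw ball2 h=2 -> lands@3:R; in-air after throw: [b2@3:R b1@7:R]
Beat 2 (L): throw ball3 h=7 -> lands@9:R; in-air after throw: [b2@3:R b1@7:R b3@9:R]
Beat 3 (R): throw ball2 h=3 -> lands@6:L; in-air after throw: [b2@6:L b1@7:R b3@9:R]
Beat 4 (L): throw ball4 h=4 -> lands@8:L; in-air after throw: [b2@6:L b1@7:R b4@8:L b3@9:R]
Beat 5 (R): throw ball5 h=7 -> lands@12:L; in-air after throw: [b2@6:L b1@7:R b4@8:L b3@9:R b5@12:L]
Beat 6 (L): throw ball2 h=5 -> lands@11:R; in-air after throw: [b1@7:R b4@8:L b3@9:R b2@11:R b5@12:L]
Ball 2: thrown@1 h=2 -> first land @3; rethrown@3 h=3 -> second land @6

Answer: 3 6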